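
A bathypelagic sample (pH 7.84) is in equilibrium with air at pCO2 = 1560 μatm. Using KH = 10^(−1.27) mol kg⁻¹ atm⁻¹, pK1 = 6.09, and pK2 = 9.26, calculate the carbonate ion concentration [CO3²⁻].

[CO3²⁻] = 0.179 mmol/kg

[CO2*] = KH · pCO2 = 10^(−1.27) × 1560×10^-6 = 8.378×10^-5 mol/kg
α₀ = 1/(1 + K1/[H⁺] + K1K2/[H⁺]²) = 1/(1 + 10^+1.75 + 10^+0.33) = 0.01684
DIC = [CO2*]/α₀ = 8.378×10^-5 / 0.01684 = 4.974 mmol/kg
[CO3²⁻] = α₂·DIC; α₂ = 0.03601, so [CO3²⁻] = 0.03601 × 4.974 = 0.179 mmol/kg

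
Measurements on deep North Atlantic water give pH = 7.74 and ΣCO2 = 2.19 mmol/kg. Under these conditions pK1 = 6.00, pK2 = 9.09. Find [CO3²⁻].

[CO3²⁻] = 0.0920 mmol/kg

α₂ = 1 / (1 + [H⁺]/K2 + [H⁺]²/(K1K2)) = 1 / (1 + 10^+1.35 + 10^-0.39)
   = 1 / (1 + 22.387 + 0.40738) = 1/23.795 = 0.04203
[CO3²⁻] = α₂ × DIC = 0.04203 × 2.19 = 0.0920 mmol/kg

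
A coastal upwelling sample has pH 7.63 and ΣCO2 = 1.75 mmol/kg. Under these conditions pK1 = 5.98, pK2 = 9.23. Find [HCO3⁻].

α₁ = 1 / (1 + [H⁺]/K1 + K2/[H⁺]) = 1 / (1 + 10^-1.65 + 10^-1.60)
   = 1 / (1 + 0.022387 + 0.025119) = 1/1.0475 = 0.9546
[HCO3⁻] = α₁ × DIC = 0.9546 × 1.75 = 1.67 mmol/kg

[HCO3⁻] = 1.67 mmol/kg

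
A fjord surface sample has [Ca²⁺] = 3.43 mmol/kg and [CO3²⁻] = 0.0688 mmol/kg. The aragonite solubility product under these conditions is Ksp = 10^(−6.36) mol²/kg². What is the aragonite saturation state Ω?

Ksp = 10^(−6.36) = 4.365×10^-7
Ω = [Ca²⁺][CO3²⁻]/Ksp = (3.43×10^-3)(0.0688×10^-3) / 4.365×10^-7 = 0.541

Ω = 0.541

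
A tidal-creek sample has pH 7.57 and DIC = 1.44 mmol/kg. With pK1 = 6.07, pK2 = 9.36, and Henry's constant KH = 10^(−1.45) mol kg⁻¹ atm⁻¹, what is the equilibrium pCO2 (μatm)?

α₀ = 1 / (1 + K1/[H⁺] + K1K2/[H⁺]²) = 1 / (1 + 10^+1.50 + 10^-0.29)
   = 1 / (1 + 31.623 + 0.51286) = 1/33.136 = 0.03018
[CO2*] = α₀ × DIC = 0.03018 × 1.44 = 0.04346 mmol/kg
pCO2 = [CO2*]/KH = 4.346×10^-5 / 3.548×10^-2 = 1220 μatm

pCO2 = 1220 μatm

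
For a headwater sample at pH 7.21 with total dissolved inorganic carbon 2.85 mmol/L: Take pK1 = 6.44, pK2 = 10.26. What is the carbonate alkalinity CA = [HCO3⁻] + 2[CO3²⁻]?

CA = 2.44 mmol/L

CA = [HCO3⁻] + 2[CO3²⁻] = (α₁ + 2α₂)·DIC
At pH 7.21: [H⁺]/K1 = 10^-0.77 = 0.16982, K2/[H⁺] = 10^-3.05 = 0.00089125
α₁ = 1/(1 + 0.16982 + 0.00089125) = 1/1.1707 = 0.8542; α₂ = α₁·K2/[H⁺] = 0.0007613
α₁ + 2α₂ = 0.8557
CA = 0.8557 × 2.85 = 2.44 mmol/L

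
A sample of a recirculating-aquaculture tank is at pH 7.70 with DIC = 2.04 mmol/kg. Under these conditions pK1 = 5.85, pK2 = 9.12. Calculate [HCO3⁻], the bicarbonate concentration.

α₁ = 1 / (1 + [H⁺]/K1 + K2/[H⁺]) = 1 / (1 + 10^-1.85 + 10^-1.42)
   = 1 / (1 + 0.014125 + 0.038019) = 1/1.0521 = 0.9504
[HCO3⁻] = α₁ × DIC = 0.9504 × 2.04 = 1.94 mmol/kg

[HCO3⁻] = 1.94 mmol/kg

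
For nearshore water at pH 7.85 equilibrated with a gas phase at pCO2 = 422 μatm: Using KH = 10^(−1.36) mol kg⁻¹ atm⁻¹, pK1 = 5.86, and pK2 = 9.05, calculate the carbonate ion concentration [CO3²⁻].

[CO3²⁻] = 0.114 mmol/kg

[CO2*] = KH · pCO2 = 10^(−1.36) × 422×10^-6 = 1.842×10^-5 mol/kg
α₀ = 1/(1 + K1/[H⁺] + K1K2/[H⁺]²) = 1/(1 + 10^+1.99 + 10^+0.79) = 0.009534
DIC = [CO2*]/α₀ = 1.842×10^-5 / 0.009534 = 1.932 mmol/kg
[CO3²⁻] = α₂·DIC; α₂ = 0.05879, so [CO3²⁻] = 0.05879 × 1.932 = 0.114 mmol/kg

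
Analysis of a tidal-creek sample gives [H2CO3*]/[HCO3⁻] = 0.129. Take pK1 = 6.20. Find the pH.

From K1 = [H⁺][HCO3⁻]/[H2CO3*]:  pH = pK1 − log₁₀([H2CO3*]/[HCO3⁻])
log₁₀(0.129) = -0.889
pH = 6.20 − (-0.889) = 7.09

pH = 7.09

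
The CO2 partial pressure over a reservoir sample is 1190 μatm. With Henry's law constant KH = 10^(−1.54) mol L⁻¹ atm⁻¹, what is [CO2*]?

KH = 10^(−1.54) = 2.884×10^-2 mol L⁻¹ atm⁻¹
[CO2*] = KH · pCO2 = 2.884×10^-2 × 1190×10^-6 atm = 3.43×10^-5 mol/L

[CO2*] = 34.3 μmol/L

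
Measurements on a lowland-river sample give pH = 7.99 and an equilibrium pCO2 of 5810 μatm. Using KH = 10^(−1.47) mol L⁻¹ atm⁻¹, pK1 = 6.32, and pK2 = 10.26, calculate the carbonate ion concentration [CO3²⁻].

[CO2*] = KH · pCO2 = 10^(−1.47) × 5810×10^-6 = 1.969×10^-4 mol/L
α₀ = 1/(1 + K1/[H⁺] + K1K2/[H⁺]²) = 1/(1 + 10^+1.67 + 10^-0.60) = 0.02082
DIC = [CO2*]/α₀ = 1.969×10^-4 / 0.02082 = 9.455 mmol/L
[CO3²⁻] = α₂·DIC; α₂ = 0.005230, so [CO3²⁻] = 0.005230 × 9.455 = 0.0495 mmol/L

[CO3²⁻] = 0.0495 mmol/L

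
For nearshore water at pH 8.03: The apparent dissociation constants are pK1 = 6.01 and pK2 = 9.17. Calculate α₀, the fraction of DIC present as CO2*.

α₀ = 0.00883

α₀ = 1 / (1 + K1/[H⁺] + K1K2/[H⁺]²) = 1 / (1 + 10^+2.02 + 10^+0.88)
   = 1 / (1 + 104.71 + 7.5858) = 1/113.30 = 0.008826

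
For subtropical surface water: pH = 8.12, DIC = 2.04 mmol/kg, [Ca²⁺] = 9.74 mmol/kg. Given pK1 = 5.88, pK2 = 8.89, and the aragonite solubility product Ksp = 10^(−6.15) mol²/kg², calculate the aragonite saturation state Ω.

α₂ = 1 / (1 + [H⁺]/K2 + [H⁺]²/(K1K2)) = 1 / (1 + 10^+0.77 + 10^-1.47)
   = 1 / (1 + 5.8884 + 0.033884) = 1/6.9223 = 0.1445
[CO3²⁻] = α₂ × DIC = 0.1445 × 2.04 = 0.2947 mmol/kg
Ksp = 10^(−6.15) = 7.079×10^-7
Ω = [Ca²⁺][CO3²⁻]/Ksp = (9.74×10^-3)(2.947×10^-4) / 7.079×10^-7 = 4.05

Ω = 4.05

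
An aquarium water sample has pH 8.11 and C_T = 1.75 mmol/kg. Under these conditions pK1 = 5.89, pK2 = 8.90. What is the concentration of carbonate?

[CO3²⁻] = 0.243 mmol/kg

α₂ = 1 / (1 + [H⁺]/K2 + [H⁺]²/(K1K2)) = 1 / (1 + 10^+0.79 + 10^-1.43)
   = 1 / (1 + 6.1660 + 0.037154) = 1/7.2031 = 0.1388
[CO3²⁻] = α₂ × DIC = 0.1388 × 1.75 = 0.243 mmol/kg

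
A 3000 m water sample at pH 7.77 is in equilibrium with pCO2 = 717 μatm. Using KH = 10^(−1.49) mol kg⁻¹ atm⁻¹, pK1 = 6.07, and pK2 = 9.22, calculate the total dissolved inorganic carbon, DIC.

DIC = 1.23 mmol/kg

[CO2*] = KH · pCO2 = 10^(−1.49) × 717×10^-6 = 2.320×10^-5 mol/kg
α₀ = 1/(1 + K1/[H⁺] + K1K2/[H⁺]²) = 1/(1 + 10^+1.70 + 10^+0.25) = 0.01890
DIC = [CO2*]/α₀ = 2.320×10^-5 / 0.01890 = 1.23 mmol/kg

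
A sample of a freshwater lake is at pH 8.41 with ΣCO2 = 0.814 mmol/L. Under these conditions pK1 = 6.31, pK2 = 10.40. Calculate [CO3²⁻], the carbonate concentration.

α₂ = 1 / (1 + [H⁺]/K2 + [H⁺]²/(K1K2)) = 1 / (1 + 10^+1.99 + 10^-0.11)
   = 1 / (1 + 97.724 + 0.77625) = 1/99.500 = 0.01005
[CO3²⁻] = α₂ × DIC = 0.01005 × 0.814 = 0.00818 mmol/L = 8.18 μmol/L

[CO3²⁻] = 8.18 μmol/L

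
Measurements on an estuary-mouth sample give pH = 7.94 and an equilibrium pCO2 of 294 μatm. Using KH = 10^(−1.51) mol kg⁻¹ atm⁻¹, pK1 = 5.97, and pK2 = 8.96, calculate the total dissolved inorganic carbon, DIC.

DIC = 0.938 mmol/kg

[CO2*] = KH · pCO2 = 10^(−1.51) × 294×10^-6 = 9.085×10^-6 mol/kg
α₀ = 1/(1 + K1/[H⁺] + K1K2/[H⁺]²) = 1/(1 + 10^+1.97 + 10^+0.95) = 0.009686
DIC = [CO2*]/α₀ = 9.085×10^-6 / 0.009686 = 0.938 mmol/kg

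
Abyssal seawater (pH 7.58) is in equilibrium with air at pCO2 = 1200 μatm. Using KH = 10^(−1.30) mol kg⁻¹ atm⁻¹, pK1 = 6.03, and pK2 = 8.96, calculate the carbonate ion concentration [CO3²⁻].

[CO3²⁻] = 0.0890 mmol/kg

[CO2*] = KH · pCO2 = 10^(−1.30) × 1200×10^-6 = 6.014×10^-5 mol/kg
α₀ = 1/(1 + K1/[H⁺] + K1K2/[H⁺]²) = 1/(1 + 10^+1.55 + 10^+0.17) = 0.02634
DIC = [CO2*]/α₀ = 6.014×10^-5 / 0.02634 = 2.283 mmol/kg
[CO3²⁻] = α₂·DIC; α₂ = 0.03896, so [CO3²⁻] = 0.03896 × 2.283 = 0.0890 mmol/kg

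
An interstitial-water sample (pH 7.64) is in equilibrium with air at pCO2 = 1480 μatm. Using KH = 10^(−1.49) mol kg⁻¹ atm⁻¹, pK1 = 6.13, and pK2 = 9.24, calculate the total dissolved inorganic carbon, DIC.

DIC = 1.64 mmol/kg

[CO2*] = KH · pCO2 = 10^(−1.49) × 1480×10^-6 = 4.789×10^-5 mol/kg
α₀ = 1/(1 + K1/[H⁺] + K1K2/[H⁺]²) = 1/(1 + 10^+1.51 + 10^-0.09) = 0.02926
DIC = [CO2*]/α₀ = 4.789×10^-5 / 0.02926 = 1.64 mmol/kg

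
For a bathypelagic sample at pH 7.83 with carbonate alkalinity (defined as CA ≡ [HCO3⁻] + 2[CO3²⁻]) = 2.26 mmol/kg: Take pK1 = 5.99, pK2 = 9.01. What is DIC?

CA = [HCO3⁻] + 2[CO3²⁻] = (α₁ + 2α₂)·DIC
At pH 7.83: [H⁺]/K1 = 10^-1.84 = 0.014454, K2/[H⁺] = 10^-1.18 = 0.066069
α₁ = 1/(1 + 0.014454 + 0.066069) = 1/1.0805 = 0.9255; α₂ = α₁·K2/[H⁺] = 0.06115
α₁ + 2α₂ = 1.0478
DIC = CA / (α₁ + 2α₂) = 2.26 / 1.0478 = 2.16 mmol/kg

DIC = 2.16 mmol/kg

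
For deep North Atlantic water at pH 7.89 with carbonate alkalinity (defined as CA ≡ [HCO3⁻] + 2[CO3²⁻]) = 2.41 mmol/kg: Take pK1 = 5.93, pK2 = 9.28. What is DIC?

DIC = 2.34 mmol/kg

CA = [HCO3⁻] + 2[CO3²⁻] = (α₁ + 2α₂)·DIC
At pH 7.89: [H⁺]/K1 = 10^-1.96 = 0.010965, K2/[H⁺] = 10^-1.39 = 0.040738
α₁ = 1/(1 + 0.010965 + 0.040738) = 1/1.0517 = 0.9508; α₂ = α₁·K2/[H⁺] = 0.03874
α₁ + 2α₂ = 1.0283
DIC = CA / (α₁ + 2α₂) = 2.41 / 1.0283 = 2.34 mmol/kg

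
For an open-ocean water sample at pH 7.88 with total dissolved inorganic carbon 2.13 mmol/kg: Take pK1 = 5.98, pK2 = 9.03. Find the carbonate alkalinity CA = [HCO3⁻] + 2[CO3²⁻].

CA = [HCO3⁻] + 2[CO3²⁻] = (α₁ + 2α₂)·DIC
At pH 7.88: [H⁺]/K1 = 10^-1.90 = 0.012589, K2/[H⁺] = 10^-1.15 = 0.070795
α₁ = 1/(1 + 0.012589 + 0.070795) = 1/1.0834 = 0.9230; α₂ = α₁·K2/[H⁺] = 0.06535
α₁ + 2α₂ = 1.0537
CA = 1.0537 × 2.13 = 2.24 mmol/kg

CA = 2.24 mmol/kg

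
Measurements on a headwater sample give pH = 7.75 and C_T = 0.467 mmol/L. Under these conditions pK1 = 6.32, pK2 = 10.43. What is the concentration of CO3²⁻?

[CO3²⁻] = 0.939 μmol/L

α₂ = 1 / (1 + [H⁺]/K2 + [H⁺]²/(K1K2)) = 1 / (1 + 10^+2.68 + 10^+1.25)
   = 1 / (1 + 478.63 + 17.783) = 1/497.41 = 0.002010
[CO3²⁻] = α₂ × DIC = 0.002010 × 0.467 = 0.000939 mmol/L = 0.939 μmol/L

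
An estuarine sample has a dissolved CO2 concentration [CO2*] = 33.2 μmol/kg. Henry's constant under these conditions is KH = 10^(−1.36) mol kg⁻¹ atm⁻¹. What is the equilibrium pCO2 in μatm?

pCO2 = 761 μatm

KH = 10^(−1.36) = 4.365×10^-2 mol kg⁻¹ atm⁻¹
pCO2 = [CO2*]/KH = 33.2×10^-6 / 4.365×10^-2 = 7.61×10^-4 atm = 761 μatm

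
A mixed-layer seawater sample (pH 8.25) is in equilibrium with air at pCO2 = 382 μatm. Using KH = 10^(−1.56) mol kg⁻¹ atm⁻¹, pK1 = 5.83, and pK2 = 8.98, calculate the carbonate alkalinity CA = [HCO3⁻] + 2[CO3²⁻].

CA = 3.80 mmol/kg

[CO2*] = KH · pCO2 = 10^(−1.56) × 382×10^-6 = 1.052×10^-5 mol/kg
α₀ = 1/(1 + K1/[H⁺] + K1K2/[H⁺]²) = 1/(1 + 10^+2.42 + 10^+1.69) = 0.003195
DIC = [CO2*]/α₀ = 1.052×10^-5 / 0.003195 = 3.293 mmol/kg
CA = (α₁ + 2α₂)·DIC = (0.8403 + 2×0.1565) × 3.293 = 3.80 mmol/kg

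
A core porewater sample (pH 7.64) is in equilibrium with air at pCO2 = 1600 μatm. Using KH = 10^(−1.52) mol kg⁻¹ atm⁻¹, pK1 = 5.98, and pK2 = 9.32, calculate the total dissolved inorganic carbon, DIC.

DIC = 2.30 mmol/kg

[CO2*] = KH · pCO2 = 10^(−1.52) × 1600×10^-6 = 4.832×10^-5 mol/kg
α₀ = 1/(1 + K1/[H⁺] + K1K2/[H⁺]²) = 1/(1 + 10^+1.66 + 10^-0.02) = 0.02098
DIC = [CO2*]/α₀ = 4.832×10^-5 / 0.02098 = 2.30 mmol/kg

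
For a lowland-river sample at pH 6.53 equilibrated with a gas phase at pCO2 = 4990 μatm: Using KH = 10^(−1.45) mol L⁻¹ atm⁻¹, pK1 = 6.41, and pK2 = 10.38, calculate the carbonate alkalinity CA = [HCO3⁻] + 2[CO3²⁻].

CA = 0.233 mmol/L

[CO2*] = KH · pCO2 = 10^(−1.45) × 4990×10^-6 = 1.771×10^-4 mol/L
α₀ = 1/(1 + K1/[H⁺] + K1K2/[H⁺]²) = 1/(1 + 10^+0.12 + 10^-3.73) = 0.4313
DIC = [CO2*]/α₀ = 1.771×10^-4 / 0.4313 = 0.4105 mmol/L
CA = (α₁ + 2α₂)·DIC = (0.5686 + 2×8.032×10^-5) × 0.4105 = 0.233 mmol/L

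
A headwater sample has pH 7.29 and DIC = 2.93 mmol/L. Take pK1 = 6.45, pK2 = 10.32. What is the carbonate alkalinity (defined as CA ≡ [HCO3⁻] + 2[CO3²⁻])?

CA = 2.56 mmol/L

CA = [HCO3⁻] + 2[CO3²⁻] = (α₁ + 2α₂)·DIC
At pH 7.29: [H⁺]/K1 = 10^-0.84 = 0.14454, K2/[H⁺] = 10^-3.03 = 0.00093325
α₁ = 1/(1 + 0.14454 + 0.00093325) = 1/1.1455 = 0.8730; α₂ = α₁·K2/[H⁺] = 0.0008147
α₁ + 2α₂ = 0.8746
CA = 0.8746 × 2.93 = 2.56 mmol/L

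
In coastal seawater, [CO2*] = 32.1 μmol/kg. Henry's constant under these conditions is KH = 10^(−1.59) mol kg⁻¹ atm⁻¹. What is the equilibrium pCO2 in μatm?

KH = 10^(−1.59) = 2.570×10^-2 mol kg⁻¹ atm⁻¹
pCO2 = [CO2*]/KH = 32.1×10^-6 / 2.570×10^-2 = 1.25×10^-3 atm = 1250 μatm

pCO2 = 1250 μatm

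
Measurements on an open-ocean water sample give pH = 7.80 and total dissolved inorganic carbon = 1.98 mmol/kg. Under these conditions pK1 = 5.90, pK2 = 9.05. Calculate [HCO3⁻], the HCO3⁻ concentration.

[HCO3⁻] = 1.85 mmol/kg

α₁ = 1 / (1 + [H⁺]/K1 + K2/[H⁺]) = 1 / (1 + 10^-1.90 + 10^-1.25)
   = 1 / (1 + 0.012589 + 0.056234) = 1/1.0688 = 0.9356
[HCO3⁻] = α₁ × DIC = 0.9356 × 1.98 = 1.85 mmol/kg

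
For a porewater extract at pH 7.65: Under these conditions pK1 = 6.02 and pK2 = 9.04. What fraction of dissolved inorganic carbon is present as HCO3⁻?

α₁ = 0.940

α₁ = 1 / (1 + [H⁺]/K1 + K2/[H⁺]) = 1 / (1 + 10^-1.63 + 10^-1.39)
   = 1 / (1 + 0.023442 + 0.040738) = 1/1.0642 = 0.9397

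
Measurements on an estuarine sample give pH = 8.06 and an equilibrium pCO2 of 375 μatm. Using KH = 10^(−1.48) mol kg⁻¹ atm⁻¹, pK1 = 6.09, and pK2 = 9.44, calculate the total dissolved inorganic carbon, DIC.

DIC = 1.22 mmol/kg

[CO2*] = KH · pCO2 = 10^(−1.48) × 375×10^-6 = 1.242×10^-5 mol/kg
α₀ = 1/(1 + K1/[H⁺] + K1K2/[H⁺]²) = 1/(1 + 10^+1.97 + 10^+0.59) = 0.01018
DIC = [CO2*]/α₀ = 1.242×10^-5 / 0.01018 = 1.22 mmol/kg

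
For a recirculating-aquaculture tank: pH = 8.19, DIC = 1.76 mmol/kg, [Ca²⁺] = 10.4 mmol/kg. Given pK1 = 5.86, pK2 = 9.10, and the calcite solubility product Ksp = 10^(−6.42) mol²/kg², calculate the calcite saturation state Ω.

Ω = 5.25

α₂ = 1 / (1 + [H⁺]/K2 + [H⁺]²/(K1K2)) = 1 / (1 + 10^+0.91 + 10^-1.42)
   = 1 / (1 + 8.1283 + 0.038019) = 1/9.1663 = 0.1091
[CO3²⁻] = α₂ × DIC = 0.1091 × 1.76 = 0.1920 mmol/kg
Ksp = 10^(−6.42) = 3.802×10^-7
Ω = [Ca²⁺][CO3²⁻]/Ksp = (10.4×10^-3)(1.920×10^-4) / 3.802×10^-7 = 5.25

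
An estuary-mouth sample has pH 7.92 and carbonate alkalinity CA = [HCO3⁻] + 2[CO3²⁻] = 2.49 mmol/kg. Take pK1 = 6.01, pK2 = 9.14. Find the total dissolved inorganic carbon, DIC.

DIC = 2.38 mmol/kg

CA = [HCO3⁻] + 2[CO3²⁻] = (α₁ + 2α₂)·DIC
At pH 7.92: [H⁺]/K1 = 10^-1.91 = 0.012303, K2/[H⁺] = 10^-1.22 = 0.060256
α₁ = 1/(1 + 0.012303 + 0.060256) = 1/1.0726 = 0.9323; α₂ = α₁·K2/[H⁺] = 0.05618
α₁ + 2α₂ = 1.0447
DIC = CA / (α₁ + 2α₂) = 2.49 / 1.0447 = 2.38 mmol/kg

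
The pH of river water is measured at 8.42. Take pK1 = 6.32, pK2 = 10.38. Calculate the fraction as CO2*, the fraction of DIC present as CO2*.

α₀ = 1 / (1 + K1/[H⁺] + K1K2/[H⁺]²) = 1 / (1 + 10^+2.10 + 10^+0.14)
   = 1 / (1 + 125.89 + 1.3804) = 1/128.27 = 0.007796

α₀ = 0.00780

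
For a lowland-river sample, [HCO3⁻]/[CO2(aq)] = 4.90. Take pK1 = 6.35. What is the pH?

pH = 7.04

From K1 = [H⁺][HCO3⁻]/[CO2(aq)]:  pH = pK1 + log₁₀([HCO3⁻]/[CO2(aq)])
log₁₀(4.90) = +0.690
pH = 6.35 + (+0.690) = 7.04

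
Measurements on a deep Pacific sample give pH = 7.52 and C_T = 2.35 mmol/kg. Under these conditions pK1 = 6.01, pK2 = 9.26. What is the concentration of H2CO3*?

[CO2*] = 0.0692 mmol/kg

α₀ = 1 / (1 + K1/[H⁺] + K1K2/[H⁺]²) = 1 / (1 + 10^+1.51 + 10^-0.23)
   = 1 / (1 + 32.359 + 0.58884) = 1/33.948 = 0.02946
[CO2*] = α₀ × DIC = 0.02946 × 2.35 = 0.0692 mmol/kg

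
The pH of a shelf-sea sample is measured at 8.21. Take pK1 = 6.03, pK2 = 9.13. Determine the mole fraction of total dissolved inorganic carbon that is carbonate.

α₂ = 1 / (1 + [H⁺]/K2 + [H⁺]²/(K1K2)) = 1 / (1 + 10^+0.92 + 10^-1.26)
   = 1 / (1 + 8.3176 + 0.054954) = 1/9.3726 = 0.1067

α₂ = 0.107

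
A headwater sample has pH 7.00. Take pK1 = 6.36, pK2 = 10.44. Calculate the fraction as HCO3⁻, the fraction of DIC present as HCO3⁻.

α₁ = 1 / (1 + [H⁺]/K1 + K2/[H⁺]) = 1 / (1 + 10^-0.64 + 10^-3.44)
   = 1 / (1 + 0.22909 + 0.00036308) = 1/1.2294 = 0.8134

α₁ = 0.813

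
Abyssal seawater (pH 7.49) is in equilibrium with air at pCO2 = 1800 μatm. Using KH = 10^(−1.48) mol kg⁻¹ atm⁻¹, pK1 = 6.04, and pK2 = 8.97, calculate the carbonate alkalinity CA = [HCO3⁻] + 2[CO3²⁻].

CA = 1.79 mmol/kg

[CO2*] = KH · pCO2 = 10^(−1.48) × 1800×10^-6 = 5.960×10^-5 mol/kg
α₀ = 1/(1 + K1/[H⁺] + K1K2/[H⁺]²) = 1/(1 + 10^+1.45 + 10^-0.03) = 0.03320
DIC = [CO2*]/α₀ = 5.960×10^-5 / 0.03320 = 1.795 mmol/kg
CA = (α₁ + 2α₂)·DIC = (0.9358 + 2×0.03099) × 1.795 = 1.79 mmol/kg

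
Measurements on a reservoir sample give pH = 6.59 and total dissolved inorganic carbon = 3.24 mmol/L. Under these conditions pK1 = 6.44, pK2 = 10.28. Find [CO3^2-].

α₂ = 1 / (1 + [H⁺]/K2 + [H⁺]²/(K1K2)) = 1 / (1 + 10^+3.69 + 10^+3.54)
   = 1 / (1 + 4897.8 + 3467.4) = 1/8366.2 = 0.0001195
[CO3²⁻] = α₂ × DIC = 0.0001195 × 3.24 = 0.000387 mmol/L = 0.387 μmol/L

[CO3²⁻] = 0.387 μmol/L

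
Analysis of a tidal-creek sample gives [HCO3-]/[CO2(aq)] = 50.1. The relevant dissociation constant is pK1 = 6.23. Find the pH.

pH = 7.93

From K1 = [H⁺][HCO3-]/[CO2(aq)]:  pH = pK1 + log₁₀([HCO3-]/[CO2(aq)])
log₁₀(50.1) = +1.700
pH = 6.23 + (+1.700) = 7.93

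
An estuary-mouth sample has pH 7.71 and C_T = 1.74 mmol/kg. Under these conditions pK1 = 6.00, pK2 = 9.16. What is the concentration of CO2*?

[CO2*] = 0.0322 mmol/kg

α₀ = 1 / (1 + K1/[H⁺] + K1K2/[H⁺]²) = 1 / (1 + 10^+1.71 + 10^+0.26)
   = 1 / (1 + 51.286 + 1.8197) = 1/54.106 = 0.01848
[CO2*] = α₀ × DIC = 0.01848 × 1.74 = 0.0322 mmol/kg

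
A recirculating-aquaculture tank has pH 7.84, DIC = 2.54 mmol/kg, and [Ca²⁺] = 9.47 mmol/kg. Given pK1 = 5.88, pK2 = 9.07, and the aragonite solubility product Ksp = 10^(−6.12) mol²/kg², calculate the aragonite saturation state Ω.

Ω = 1.75

α₂ = 1 / (1 + [H⁺]/K2 + [H⁺]²/(K1K2)) = 1 / (1 + 10^+1.23 + 10^-0.73)
   = 1 / (1 + 16.982 + 0.18621) = 1/18.169 = 0.05504
[CO3²⁻] = α₂ × DIC = 0.05504 × 2.54 = 0.1398 mmol/kg
Ksp = 10^(−6.12) = 7.586×10^-7
Ω = [Ca²⁺][CO3²⁻]/Ksp = (9.47×10^-3)(1.398×10^-4) / 7.586×10^-7 = 1.75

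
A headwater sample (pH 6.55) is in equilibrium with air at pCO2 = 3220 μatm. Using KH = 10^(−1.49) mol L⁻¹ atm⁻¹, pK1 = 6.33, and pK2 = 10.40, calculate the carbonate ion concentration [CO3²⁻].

[CO3²⁻] = 0.0244 μmol/L

[CO2*] = KH · pCO2 = 10^(−1.49) × 3220×10^-6 = 1.042×10^-4 mol/L
α₀ = 1/(1 + K1/[H⁺] + K1K2/[H⁺]²) = 1/(1 + 10^+0.22 + 10^-3.63) = 0.3760
DIC = [CO2*]/α₀ = 1.042×10^-4 / 0.3760 = 0.2771 mmol/L
[CO3²⁻] = α₂·DIC; α₂ = 8.813×10^-5, so [CO3²⁻] = 8.813×10^-5 × 0.2771 = 2.44×10^-5 mmol/L = 0.0244 μmol/L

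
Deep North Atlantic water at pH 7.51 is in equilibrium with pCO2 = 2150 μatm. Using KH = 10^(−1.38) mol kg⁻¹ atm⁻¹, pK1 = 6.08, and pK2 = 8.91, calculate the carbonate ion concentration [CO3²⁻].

[CO2*] = KH · pCO2 = 10^(−1.38) × 2150×10^-6 = 8.963×10^-5 mol/kg
α₀ = 1/(1 + K1/[H⁺] + K1K2/[H⁺]²) = 1/(1 + 10^+1.43 + 10^+0.03) = 0.03450
DIC = [CO2*]/α₀ = 8.963×10^-5 / 0.03450 = 2.598 mmol/kg
[CO3²⁻] = α₂·DIC; α₂ = 0.03697, so [CO3²⁻] = 0.03697 × 2.598 = 0.0960 mmol/kg

[CO3²⁻] = 0.0960 mmol/kg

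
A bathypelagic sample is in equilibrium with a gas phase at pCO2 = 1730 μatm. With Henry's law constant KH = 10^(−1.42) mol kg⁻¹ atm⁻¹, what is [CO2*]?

[CO2*] = 65.8 μmol/kg

KH = 10^(−1.42) = 3.802×10^-2 mol kg⁻¹ atm⁻¹
[CO2*] = KH · pCO2 = 3.802×10^-2 × 1730×10^-6 atm = 6.58×10^-5 mol/kg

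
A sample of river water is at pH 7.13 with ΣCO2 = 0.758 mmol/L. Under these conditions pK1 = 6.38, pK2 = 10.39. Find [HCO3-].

[HCO3⁻] = 0.643 mmol/L

α₁ = 1 / (1 + [H⁺]/K1 + K2/[H⁺]) = 1 / (1 + 10^-0.75 + 10^-3.26)
   = 1 / (1 + 0.17783 + 0.00054954) = 1/1.1784 = 0.8486
[HCO3⁻] = α₁ × DIC = 0.8486 × 0.758 = 0.643 mmol/L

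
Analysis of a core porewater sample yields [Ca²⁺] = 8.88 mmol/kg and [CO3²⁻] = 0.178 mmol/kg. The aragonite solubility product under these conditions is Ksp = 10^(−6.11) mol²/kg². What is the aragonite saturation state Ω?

Ω = 2.04

Ksp = 10^(−6.11) = 7.762×10^-7
Ω = [Ca²⁺][CO3²⁻]/Ksp = (8.88×10^-3)(0.178×10^-3) / 7.762×10^-7 = 2.04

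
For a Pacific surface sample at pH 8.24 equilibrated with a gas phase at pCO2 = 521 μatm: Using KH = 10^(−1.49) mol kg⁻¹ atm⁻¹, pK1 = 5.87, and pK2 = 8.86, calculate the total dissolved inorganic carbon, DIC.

DIC = 4.92 mmol/kg

[CO2*] = KH · pCO2 = 10^(−1.49) × 521×10^-6 = 1.686×10^-5 mol/kg
α₀ = 1/(1 + K1/[H⁺] + K1K2/[H⁺]²) = 1/(1 + 10^+2.37 + 10^+1.75) = 0.003429
DIC = [CO2*]/α₀ = 1.686×10^-5 / 0.003429 = 4.92 mmol/kg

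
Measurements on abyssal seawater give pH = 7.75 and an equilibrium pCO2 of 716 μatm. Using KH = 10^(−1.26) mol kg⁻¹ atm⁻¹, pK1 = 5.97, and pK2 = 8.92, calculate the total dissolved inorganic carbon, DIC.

[CO2*] = KH · pCO2 = 10^(−1.26) × 716×10^-6 = 3.935×10^-5 mol/kg
α₀ = 1/(1 + K1/[H⁺] + K1K2/[H⁺]²) = 1/(1 + 10^+1.78 + 10^+0.61) = 0.01531
DIC = [CO2*]/α₀ = 3.935×10^-5 / 0.01531 = 2.57 mmol/kg

DIC = 2.57 mmol/kg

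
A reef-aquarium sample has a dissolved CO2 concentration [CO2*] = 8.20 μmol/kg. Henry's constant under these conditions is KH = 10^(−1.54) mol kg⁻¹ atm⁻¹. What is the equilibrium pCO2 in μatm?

KH = 10^(−1.54) = 2.884×10^-2 mol kg⁻¹ atm⁻¹
pCO2 = [CO2*]/KH = 8.20×10^-6 / 2.884×10^-2 = 2.84×10^-4 atm = 284 μatm

pCO2 = 284 μatm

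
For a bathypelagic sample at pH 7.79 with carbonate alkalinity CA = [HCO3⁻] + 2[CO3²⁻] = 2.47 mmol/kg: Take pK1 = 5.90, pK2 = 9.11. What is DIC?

CA = [HCO3⁻] + 2[CO3²⁻] = (α₁ + 2α₂)·DIC
At pH 7.79: [H⁺]/K1 = 10^-1.89 = 0.012882, K2/[H⁺] = 10^-1.32 = 0.047863
α₁ = 1/(1 + 0.012882 + 0.047863) = 1/1.0607 = 0.9427; α₂ = α₁·K2/[H⁺] = 0.04512
α₁ + 2α₂ = 1.0330
DIC = CA / (α₁ + 2α₂) = 2.47 / 1.0330 = 2.39 mmol/kg

DIC = 2.39 mmol/kg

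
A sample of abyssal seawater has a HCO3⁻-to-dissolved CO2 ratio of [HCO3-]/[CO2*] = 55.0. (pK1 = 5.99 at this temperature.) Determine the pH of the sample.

pH = 7.73

From K1 = [H⁺][HCO3-]/[CO2*]:  pH = pK1 + log₁₀([HCO3-]/[CO2*])
log₁₀(55.0) = +1.740
pH = 5.99 + (+1.740) = 7.73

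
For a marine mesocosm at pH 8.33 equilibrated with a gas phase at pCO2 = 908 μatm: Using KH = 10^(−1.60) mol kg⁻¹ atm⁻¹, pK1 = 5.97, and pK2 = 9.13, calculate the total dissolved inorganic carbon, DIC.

[CO2*] = KH · pCO2 = 10^(−1.60) × 908×10^-6 = 2.281×10^-5 mol/kg
α₀ = 1/(1 + K1/[H⁺] + K1K2/[H⁺]²) = 1/(1 + 10^+2.36 + 10^+1.56) = 0.003754
DIC = [CO2*]/α₀ = 2.281×10^-5 / 0.003754 = 6.08 mmol/kg

DIC = 6.08 mmol/kg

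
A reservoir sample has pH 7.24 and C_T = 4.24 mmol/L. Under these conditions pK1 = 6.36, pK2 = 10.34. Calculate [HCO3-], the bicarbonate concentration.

α₁ = 1 / (1 + [H⁺]/K1 + K2/[H⁺]) = 1 / (1 + 10^-0.88 + 10^-3.10)
   = 1 / (1 + 0.13183 + 0.00079433) = 1/1.1326 = 0.8829
[HCO3⁻] = α₁ × DIC = 0.8829 × 4.24 = 3.74 mmol/L

[HCO3⁻] = 3.74 mmol/L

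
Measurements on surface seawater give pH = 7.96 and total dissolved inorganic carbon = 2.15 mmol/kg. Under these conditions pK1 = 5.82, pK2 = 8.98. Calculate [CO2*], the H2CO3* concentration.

α₀ = 1 / (1 + K1/[H⁺] + K1K2/[H⁺]²) = 1 / (1 + 10^+2.14 + 10^+1.12)
   = 1 / (1 + 138.04 + 13.183) = 1/152.22 = 0.006569
[CO2*] = α₀ × DIC = 0.006569 × 2.15 = 0.0141 mmol/kg = 14.1 μmol/kg

[CO2*] = 14.1 μmol/kg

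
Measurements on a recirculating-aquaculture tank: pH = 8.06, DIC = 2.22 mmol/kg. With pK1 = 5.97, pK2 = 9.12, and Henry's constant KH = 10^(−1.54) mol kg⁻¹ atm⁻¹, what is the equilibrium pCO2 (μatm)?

α₀ = 1 / (1 + K1/[H⁺] + K1K2/[H⁺]²) = 1 / (1 + 10^+2.09 + 10^+1.03)
   = 1 / (1 + 123.03 + 10.715) = 1/134.74 = 0.007422
[CO2*] = α₀ × DIC = 0.007422 × 2.22 = 0.01648 mmol/kg = 16.48 μmol/kg
pCO2 = [CO2*]/KH = 1.648×10^-5 / 2.884×10^-2 = 571 μatm

pCO2 = 571 μatm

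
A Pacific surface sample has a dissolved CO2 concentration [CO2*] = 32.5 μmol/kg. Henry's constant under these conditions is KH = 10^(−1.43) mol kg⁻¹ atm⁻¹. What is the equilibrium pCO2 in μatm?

pCO2 = 875 μatm

KH = 10^(−1.43) = 3.715×10^-2 mol kg⁻¹ atm⁻¹
pCO2 = [CO2*]/KH = 32.5×10^-6 / 3.715×10^-2 = 8.75×10^-4 atm = 875 μatm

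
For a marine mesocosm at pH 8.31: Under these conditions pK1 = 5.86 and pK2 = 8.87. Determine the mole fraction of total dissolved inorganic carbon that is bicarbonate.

α₁ = 0.782

α₁ = 1 / (1 + [H⁺]/K1 + K2/[H⁺]) = 1 / (1 + 10^-2.45 + 10^-0.56)
   = 1 / (1 + 0.0035481 + 0.27542) = 1/1.2790 = 0.7819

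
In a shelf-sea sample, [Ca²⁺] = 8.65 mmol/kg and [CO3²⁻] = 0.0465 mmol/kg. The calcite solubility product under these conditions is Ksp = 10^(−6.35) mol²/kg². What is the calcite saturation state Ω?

Ω = 0.900

Ksp = 10^(−6.35) = 4.467×10^-7
Ω = [Ca²⁺][CO3²⁻]/Ksp = (8.65×10^-3)(0.0465×10^-3) / 4.467×10^-7 = 0.900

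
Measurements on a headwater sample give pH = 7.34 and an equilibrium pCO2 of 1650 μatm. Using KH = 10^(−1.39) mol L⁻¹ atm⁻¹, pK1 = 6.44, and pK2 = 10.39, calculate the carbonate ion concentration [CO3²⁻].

[CO3²⁻] = 0.476 μmol/L

[CO2*] = KH · pCO2 = 10^(−1.39) × 1650×10^-6 = 6.722×10^-5 mol/L
α₀ = 1/(1 + K1/[H⁺] + K1K2/[H⁺]²) = 1/(1 + 10^+0.90 + 10^-2.15) = 0.1117
DIC = [CO2*]/α₀ = 6.722×10^-5 / 0.1117 = 0.6016 mmol/L
[CO3²⁻] = α₂·DIC; α₂ = 0.0007910, so [CO3²⁻] = 0.0007910 × 0.6016 = 0.000476 mmol/L = 0.476 μmol/L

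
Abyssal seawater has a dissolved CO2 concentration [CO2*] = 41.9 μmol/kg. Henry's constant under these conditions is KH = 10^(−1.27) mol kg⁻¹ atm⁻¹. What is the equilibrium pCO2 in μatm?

KH = 10^(−1.27) = 5.370×10^-2 mol kg⁻¹ atm⁻¹
pCO2 = [CO2*]/KH = 41.9×10^-6 / 5.370×10^-2 = 7.80×10^-4 atm = 780 μatm

pCO2 = 780 μatm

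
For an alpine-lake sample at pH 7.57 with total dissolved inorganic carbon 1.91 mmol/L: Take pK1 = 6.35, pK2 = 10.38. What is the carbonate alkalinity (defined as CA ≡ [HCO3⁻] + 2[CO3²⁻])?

CA = [HCO3⁻] + 2[CO3²⁻] = (α₁ + 2α₂)·DIC
At pH 7.57: [H⁺]/K1 = 10^-1.22 = 0.060256, K2/[H⁺] = 10^-2.81 = 0.0015488
α₁ = 1/(1 + 0.060256 + 0.0015488) = 1/1.0618 = 0.9418; α₂ = α₁·K2/[H⁺] = 0.001459
α₁ + 2α₂ = 0.9447
CA = 0.9447 × 1.91 = 1.80 mmol/L

CA = 1.80 mmol/L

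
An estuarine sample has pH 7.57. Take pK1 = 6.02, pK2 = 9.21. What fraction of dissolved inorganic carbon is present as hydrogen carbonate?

α₁ = 0.951

α₁ = 1 / (1 + [H⁺]/K1 + K2/[H⁺]) = 1 / (1 + 10^-1.55 + 10^-1.64)
   = 1 / (1 + 0.028184 + 0.022909) = 1/1.0511 = 0.9514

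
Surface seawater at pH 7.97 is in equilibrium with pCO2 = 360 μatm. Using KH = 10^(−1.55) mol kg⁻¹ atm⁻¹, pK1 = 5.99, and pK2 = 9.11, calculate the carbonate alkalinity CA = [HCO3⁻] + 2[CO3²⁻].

CA = 1.11 mmol/kg

[CO2*] = KH · pCO2 = 10^(−1.55) × 360×10^-6 = 1.015×10^-5 mol/kg
α₀ = 1/(1 + K1/[H⁺] + K1K2/[H⁺]²) = 1/(1 + 10^+1.98 + 10^+0.84) = 0.009670
DIC = [CO2*]/α₀ = 1.015×10^-5 / 0.009670 = 1.049 mmol/kg
CA = (α₁ + 2α₂)·DIC = (0.9234 + 2×0.06690) × 1.049 = 1.11 mmol/kg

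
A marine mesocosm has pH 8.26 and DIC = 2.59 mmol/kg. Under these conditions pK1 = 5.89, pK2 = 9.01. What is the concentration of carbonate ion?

α₂ = 1 / (1 + [H⁺]/K2 + [H⁺]²/(K1K2)) = 1 / (1 + 10^+0.75 + 10^-1.62)
   = 1 / (1 + 5.6234 + 0.023988) = 1/6.6474 = 0.1504
[CO3²⁻] = α₂ × DIC = 0.1504 × 2.59 = 0.390 mmol/kg

[CO3²⁻] = 0.390 mmol/kg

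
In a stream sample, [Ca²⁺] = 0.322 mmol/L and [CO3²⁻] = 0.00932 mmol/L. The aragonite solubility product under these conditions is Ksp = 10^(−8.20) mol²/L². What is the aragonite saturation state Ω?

Ksp = 10^(−8.20) = 6.310×10^-9
Ω = [Ca²⁺][CO3²⁻]/Ksp = (0.322×10^-3)(0.00932×10^-3) / 6.310×10^-9 = 0.476

Ω = 0.476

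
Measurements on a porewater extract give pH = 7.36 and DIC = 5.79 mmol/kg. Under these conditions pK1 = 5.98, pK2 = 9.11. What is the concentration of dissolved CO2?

α₀ = 1 / (1 + K1/[H⁺] + K1K2/[H⁺]²) = 1 / (1 + 10^+1.38 + 10^-0.37)
   = 1 / (1 + 23.988 + 0.42658) = 1/25.415 = 0.03935
[CO2*] = α₀ × DIC = 0.03935 × 5.79 = 0.228 mmol/kg

[CO2*] = 0.228 mmol/kg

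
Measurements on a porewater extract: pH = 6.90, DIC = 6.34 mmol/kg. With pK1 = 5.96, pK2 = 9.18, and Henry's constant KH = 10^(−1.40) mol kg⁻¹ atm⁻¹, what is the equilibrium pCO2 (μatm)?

pCO2 = 1.63×10^4 μatm

α₀ = 1 / (1 + K1/[H⁺] + K1K2/[H⁺]²) = 1 / (1 + 10^+0.94 + 10^-1.34)
   = 1 / (1 + 8.7096 + 0.045709) = 1/9.7553 = 0.1025
[CO2*] = α₀ × DIC = 0.1025 × 6.34 = 0.6499 mmol/kg
pCO2 = [CO2*]/KH = 6.499×10^-4 / 3.981×10^-2 = 1.63×10^4 μatm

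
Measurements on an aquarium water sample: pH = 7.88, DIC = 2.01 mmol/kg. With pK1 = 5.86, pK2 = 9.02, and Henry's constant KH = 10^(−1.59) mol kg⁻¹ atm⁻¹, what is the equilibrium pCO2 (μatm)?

pCO2 = 690 μatm

α₀ = 1 / (1 + K1/[H⁺] + K1K2/[H⁺]²) = 1 / (1 + 10^+2.02 + 10^+0.88)
   = 1 / (1 + 104.71 + 7.5858) = 1/113.30 = 0.008826
[CO2*] = α₀ × DIC = 0.008826 × 2.01 = 0.01774 mmol/kg = 17.74 μmol/kg
pCO2 = [CO2*]/KH = 1.774×10^-5 / 2.570×10^-2 = 690 μatm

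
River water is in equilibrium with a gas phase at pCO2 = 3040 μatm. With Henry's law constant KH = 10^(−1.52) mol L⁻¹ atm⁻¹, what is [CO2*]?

KH = 10^(−1.52) = 3.020×10^-2 mol L⁻¹ atm⁻¹
[CO2*] = KH · pCO2 = 3.020×10^-2 × 3040×10^-6 atm = 9.18×10^-5 mol/L

[CO2*] = 91.8 μmol/L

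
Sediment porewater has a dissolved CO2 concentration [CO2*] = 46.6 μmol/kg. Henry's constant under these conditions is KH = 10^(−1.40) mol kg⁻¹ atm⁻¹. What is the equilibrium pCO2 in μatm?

KH = 10^(−1.40) = 3.981×10^-2 mol kg⁻¹ atm⁻¹
pCO2 = [CO2*]/KH = 46.6×10^-6 / 3.981×10^-2 = 1.17×10^-3 atm = 1170 μatm

pCO2 = 1170 μatm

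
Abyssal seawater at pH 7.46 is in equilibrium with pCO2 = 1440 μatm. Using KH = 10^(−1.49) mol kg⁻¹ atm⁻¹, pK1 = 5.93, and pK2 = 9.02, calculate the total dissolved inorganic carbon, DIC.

DIC = 1.67 mmol/kg

[CO2*] = KH · pCO2 = 10^(−1.49) × 1440×10^-6 = 4.660×10^-5 mol/kg
α₀ = 1/(1 + K1/[H⁺] + K1K2/[H⁺]²) = 1/(1 + 10^+1.53 + 10^-0.03) = 0.02792
DIC = [CO2*]/α₀ = 4.660×10^-5 / 0.02792 = 1.67 mmol/kg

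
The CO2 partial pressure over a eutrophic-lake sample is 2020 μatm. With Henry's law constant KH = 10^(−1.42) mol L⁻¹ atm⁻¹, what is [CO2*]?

[CO2*] = 76.8 μmol/L

KH = 10^(−1.42) = 3.802×10^-2 mol L⁻¹ atm⁻¹
[CO2*] = KH · pCO2 = 3.802×10^-2 × 2020×10^-6 atm = 7.68×10^-5 mol/L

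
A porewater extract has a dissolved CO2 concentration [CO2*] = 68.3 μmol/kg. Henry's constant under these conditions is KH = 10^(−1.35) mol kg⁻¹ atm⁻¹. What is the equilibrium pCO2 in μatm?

KH = 10^(−1.35) = 4.467×10^-2 mol kg⁻¹ atm⁻¹
pCO2 = [CO2*]/KH = 68.3×10^-6 / 4.467×10^-2 = 1.53×10^-3 atm = 1530 μatm

pCO2 = 1530 μatm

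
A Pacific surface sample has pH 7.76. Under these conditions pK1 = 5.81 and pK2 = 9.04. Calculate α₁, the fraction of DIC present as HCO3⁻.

α₁ = 0.940

α₁ = 1 / (1 + [H⁺]/K1 + K2/[H⁺]) = 1 / (1 + 10^-1.95 + 10^-1.28)
   = 1 / (1 + 0.011220 + 0.052481) = 1/1.0637 = 0.9401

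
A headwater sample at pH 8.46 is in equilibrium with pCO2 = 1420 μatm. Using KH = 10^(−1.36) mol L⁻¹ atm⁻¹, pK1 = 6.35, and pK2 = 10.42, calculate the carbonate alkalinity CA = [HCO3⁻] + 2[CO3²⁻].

CA = 8.16 mmol/L

[CO2*] = KH · pCO2 = 10^(−1.36) × 1420×10^-6 = 6.199×10^-5 mol/L
α₀ = 1/(1 + K1/[H⁺] + K1K2/[H⁺]²) = 1/(1 + 10^+2.11 + 10^+0.15) = 0.007620
DIC = [CO2*]/α₀ = 6.199×10^-5 / 0.007620 = 8.135 mmol/L
CA = (α₁ + 2α₂)·DIC = (0.9816 + 2×0.01076) × 8.135 = 8.16 mmol/L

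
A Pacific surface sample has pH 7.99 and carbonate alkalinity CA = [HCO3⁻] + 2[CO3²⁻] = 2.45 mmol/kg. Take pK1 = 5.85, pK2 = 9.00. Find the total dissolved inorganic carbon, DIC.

DIC = 2.26 mmol/kg

CA = [HCO3⁻] + 2[CO3²⁻] = (α₁ + 2α₂)·DIC
At pH 7.99: [H⁺]/K1 = 10^-2.14 = 0.0072444, K2/[H⁺] = 10^-1.01 = 0.097724
α₁ = 1/(1 + 0.0072444 + 0.097724) = 1/1.1050 = 0.9050; α₂ = α₁·K2/[H⁺] = 0.08844
α₁ + 2α₂ = 1.0819
DIC = CA / (α₁ + 2α₂) = 2.45 / 1.0819 = 2.26 mmol/kg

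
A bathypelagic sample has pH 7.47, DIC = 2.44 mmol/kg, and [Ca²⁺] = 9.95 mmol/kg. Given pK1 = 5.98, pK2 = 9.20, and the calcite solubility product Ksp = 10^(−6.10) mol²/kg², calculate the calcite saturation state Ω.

Ω = 0.542

α₂ = 1 / (1 + [H⁺]/K2 + [H⁺]²/(K1K2)) = 1 / (1 + 10^+1.73 + 10^+0.24)
   = 1 / (1 + 53.703 + 1.7378) = 1/56.441 = 0.01772
[CO3²⁻] = α₂ × DIC = 0.01772 × 2.44 = 0.04323 mmol/kg
Ksp = 10^(−6.10) = 7.943×10^-7
Ω = [Ca²⁺][CO3²⁻]/Ksp = (9.95×10^-3)(4.323×10^-5) / 7.943×10^-7 = 0.542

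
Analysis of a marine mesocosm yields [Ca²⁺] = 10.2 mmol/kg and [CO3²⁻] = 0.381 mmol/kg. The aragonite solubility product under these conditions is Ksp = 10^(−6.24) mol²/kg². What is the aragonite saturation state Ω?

Ω = 6.75

Ksp = 10^(−6.24) = 5.754×10^-7
Ω = [Ca²⁺][CO3²⁻]/Ksp = (10.2×10^-3)(0.381×10^-3) / 5.754×10^-7 = 6.75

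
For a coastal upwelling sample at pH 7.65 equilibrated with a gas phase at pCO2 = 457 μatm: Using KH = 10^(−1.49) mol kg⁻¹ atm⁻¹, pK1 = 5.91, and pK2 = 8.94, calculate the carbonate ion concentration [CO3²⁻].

[CO2*] = KH · pCO2 = 10^(−1.49) × 457×10^-6 = 1.479×10^-5 mol/kg
α₀ = 1/(1 + K1/[H⁺] + K1K2/[H⁺]²) = 1/(1 + 10^+1.74 + 10^+0.45) = 0.01701
DIC = [CO2*]/α₀ = 1.479×10^-5 / 0.01701 = 0.8691 mmol/kg
[CO3²⁻] = α₂·DIC; α₂ = 0.04795, so [CO3²⁻] = 0.04795 × 0.8691 = 0.0417 mmol/kg

[CO3²⁻] = 0.0417 mmol/kg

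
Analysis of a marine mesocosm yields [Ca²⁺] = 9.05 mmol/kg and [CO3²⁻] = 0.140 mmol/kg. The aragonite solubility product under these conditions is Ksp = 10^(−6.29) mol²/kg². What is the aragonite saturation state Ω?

Ksp = 10^(−6.29) = 5.129×10^-7
Ω = [Ca²⁺][CO3²⁻]/Ksp = (9.05×10^-3)(0.140×10^-3) / 5.129×10^-7 = 2.47

Ω = 2.47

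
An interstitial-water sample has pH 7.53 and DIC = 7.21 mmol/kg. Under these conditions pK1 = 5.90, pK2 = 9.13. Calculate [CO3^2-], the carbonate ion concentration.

α₂ = 1 / (1 + [H⁺]/K2 + [H⁺]²/(K1K2)) = 1 / (1 + 10^+1.60 + 10^-0.03)
   = 1 / (1 + 39.811 + 0.93325) = 1/41.744 = 0.02396
[CO3²⁻] = α₂ × DIC = 0.02396 × 7.21 = 0.173 mmol/kg

[CO3²⁻] = 0.173 mmol/kg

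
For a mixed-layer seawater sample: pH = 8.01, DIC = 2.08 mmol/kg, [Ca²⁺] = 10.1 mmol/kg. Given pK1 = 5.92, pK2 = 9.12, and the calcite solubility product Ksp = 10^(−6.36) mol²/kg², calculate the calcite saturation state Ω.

Ω = 3.44

α₂ = 1 / (1 + [H⁺]/K2 + [H⁺]²/(K1K2)) = 1 / (1 + 10^+1.11 + 10^-0.98)
   = 1 / (1 + 12.882 + 0.10471) = 1/13.987 = 0.07149
[CO3²⁻] = α₂ × DIC = 0.07149 × 2.08 = 0.1487 mmol/kg
Ksp = 10^(−6.36) = 4.365×10^-7
Ω = [Ca²⁺][CO3²⁻]/Ksp = (10.1×10^-3)(1.487×10^-4) / 4.365×10^-7 = 3.44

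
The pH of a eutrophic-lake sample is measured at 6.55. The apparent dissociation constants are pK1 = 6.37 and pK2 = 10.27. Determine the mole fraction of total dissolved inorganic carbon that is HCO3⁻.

α₁ = 1 / (1 + [H⁺]/K1 + K2/[H⁺]) = 1 / (1 + 10^-0.18 + 10^-3.72)
   = 1 / (1 + 0.66069 + 0.00019055) = 1/1.6609 = 0.6021

α₁ = 0.602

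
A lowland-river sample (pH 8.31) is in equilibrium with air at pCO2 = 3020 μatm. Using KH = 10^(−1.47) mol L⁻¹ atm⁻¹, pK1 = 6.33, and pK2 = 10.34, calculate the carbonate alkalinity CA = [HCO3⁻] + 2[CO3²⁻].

[CO2*] = KH · pCO2 = 10^(−1.47) × 3020×10^-6 = 1.023×10^-4 mol/L
α₀ = 1/(1 + K1/[H⁺] + K1K2/[H⁺]²) = 1/(1 + 10^+1.98 + 10^-0.05) = 0.01027
DIC = [CO2*]/α₀ = 1.023×10^-4 / 0.01027 = 9.966 mmol/L
CA = (α₁ + 2α₂)·DIC = (0.9806 + 2×0.009151) × 9.966 = 9.95 mmol/L

CA = 9.95 mmol/L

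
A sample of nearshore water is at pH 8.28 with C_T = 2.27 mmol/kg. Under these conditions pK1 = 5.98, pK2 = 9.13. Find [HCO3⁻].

[HCO3⁻] = 1.98 mmol/kg

α₁ = 1 / (1 + [H⁺]/K1 + K2/[H⁺]) = 1 / (1 + 10^-2.30 + 10^-0.85)
   = 1 / (1 + 0.0050119 + 0.14125) = 1/1.1463 = 0.8724
[HCO3⁻] = α₁ × DIC = 0.8724 × 2.27 = 1.98 mmol/kg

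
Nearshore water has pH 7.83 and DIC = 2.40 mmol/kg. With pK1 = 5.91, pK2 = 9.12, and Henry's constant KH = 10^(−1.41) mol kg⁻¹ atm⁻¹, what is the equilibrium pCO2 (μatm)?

α₀ = 1 / (1 + K1/[H⁺] + K1K2/[H⁺]²) = 1 / (1 + 10^+1.92 + 10^+0.63)
   = 1 / (1 + 83.176 + 4.2658) = 1/88.442 = 0.01131
[CO2*] = α₀ × DIC = 0.01131 × 2.40 = 0.02714 mmol/kg
pCO2 = [CO2*]/KH = 2.714×10^-5 / 3.890×10^-2 = 698 μatm

pCO2 = 698 μatm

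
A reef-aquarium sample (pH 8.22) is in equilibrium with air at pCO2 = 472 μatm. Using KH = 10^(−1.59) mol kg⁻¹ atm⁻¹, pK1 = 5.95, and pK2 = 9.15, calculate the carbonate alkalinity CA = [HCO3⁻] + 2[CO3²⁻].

[CO2*] = KH · pCO2 = 10^(−1.59) × 472×10^-6 = 1.213×10^-5 mol/kg
α₀ = 1/(1 + K1/[H⁺] + K1K2/[H⁺]²) = 1/(1 + 10^+2.27 + 10^+1.34) = 0.004783
DIC = [CO2*]/α₀ = 1.213×10^-5 / 0.004783 = 2.537 mmol/kg
CA = (α₁ + 2α₂)·DIC = (0.8906 + 2×0.1046) × 2.537 = 2.79 mmol/kg

CA = 2.79 mmol/kg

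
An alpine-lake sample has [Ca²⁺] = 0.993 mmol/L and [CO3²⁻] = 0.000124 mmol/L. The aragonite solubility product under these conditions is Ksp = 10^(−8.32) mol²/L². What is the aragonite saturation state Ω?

Ω = 0.0257

Ksp = 10^(−8.32) = 4.786×10^-9
Ω = [Ca²⁺][CO3²⁻]/Ksp = (0.993×10^-3)(0.000124×10^-3) / 4.786×10^-9 = 0.0257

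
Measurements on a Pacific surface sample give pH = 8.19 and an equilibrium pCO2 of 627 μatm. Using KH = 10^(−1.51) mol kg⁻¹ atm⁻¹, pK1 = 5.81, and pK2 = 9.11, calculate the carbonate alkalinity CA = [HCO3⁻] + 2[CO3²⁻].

[CO2*] = KH · pCO2 = 10^(−1.51) × 627×10^-6 = 1.938×10^-5 mol/kg
α₀ = 1/(1 + K1/[H⁺] + K1K2/[H⁺]²) = 1/(1 + 10^+2.38 + 10^+1.46) = 0.003707
DIC = [CO2*]/α₀ = 1.938×10^-5 / 0.003707 = 5.226 mmol/kg
CA = (α₁ + 2α₂)·DIC = (0.8894 + 2×0.1069) × 5.226 = 5.77 mmol/kg

CA = 5.77 mmol/kg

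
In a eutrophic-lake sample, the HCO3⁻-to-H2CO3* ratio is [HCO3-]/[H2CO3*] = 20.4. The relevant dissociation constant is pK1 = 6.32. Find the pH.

From K1 = [H⁺][HCO3-]/[H2CO3*]:  pH = pK1 + log₁₀([HCO3-]/[H2CO3*])
log₁₀(20.4) = +1.310
pH = 6.32 + (+1.310) = 7.63

pH = 7.63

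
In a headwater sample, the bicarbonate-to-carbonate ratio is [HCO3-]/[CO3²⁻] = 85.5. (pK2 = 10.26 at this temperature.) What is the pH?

pH = 8.33

From K2 = [H⁺][CO3²⁻]/[HCO3-]:  pH = pK2 − log₁₀([HCO3-]/[CO3²⁻])
log₁₀(85.5) = +1.932
pH = 10.26 − (+1.932) = 8.33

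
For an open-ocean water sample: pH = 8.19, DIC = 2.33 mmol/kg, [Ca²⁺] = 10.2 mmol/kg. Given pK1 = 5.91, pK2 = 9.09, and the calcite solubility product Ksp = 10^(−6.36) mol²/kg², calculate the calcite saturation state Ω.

α₂ = 1 / (1 + [H⁺]/K2 + [H⁺]²/(K1K2)) = 1 / (1 + 10^+0.90 + 10^-1.38)
   = 1 / (1 + 7.9433 + 0.041687) = 1/8.9850 = 0.1113
[CO3²⁻] = α₂ × DIC = 0.1113 × 2.33 = 0.2593 mmol/kg
Ksp = 10^(−6.36) = 4.365×10^-7
Ω = [Ca²⁺][CO3²⁻]/Ksp = (10.2×10^-3)(2.593×10^-4) / 4.365×10^-7 = 6.06

Ω = 6.06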